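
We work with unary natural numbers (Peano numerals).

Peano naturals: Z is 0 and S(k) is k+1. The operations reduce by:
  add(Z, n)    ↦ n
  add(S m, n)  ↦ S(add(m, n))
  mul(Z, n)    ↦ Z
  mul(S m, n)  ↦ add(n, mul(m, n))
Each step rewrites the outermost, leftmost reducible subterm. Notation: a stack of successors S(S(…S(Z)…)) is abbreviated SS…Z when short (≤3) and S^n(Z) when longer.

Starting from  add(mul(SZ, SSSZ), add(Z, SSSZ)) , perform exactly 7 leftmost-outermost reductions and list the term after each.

Answer: after 7 steps: S(S(S(add(add(Z, mul(Z, SSSZ)), add(Z, SSSZ)))))

Working:
  start: add(mul(SZ, SSSZ), add(Z, SSSZ))
  →1  add(add(SSSZ, mul(Z, SSSZ)), add(Z, SSSZ))
  →2  add(S(add(SSZ, mul(Z, SSSZ))), add(Z, SSSZ))
  →3  S(add(add(SSZ, mul(Z, SSSZ)), add(Z, SSSZ)))
  →4  S(add(S(add(SZ, mul(Z, SSSZ))), add(Z, SSSZ)))
  →5  S(S(add(add(SZ, mul(Z, SSSZ)), add(Z, SSSZ))))
  →6  S(S(add(S(add(Z, mul(Z, SSSZ))), add(Z, SSSZ))))
  →7  S(S(S(add(add(Z, mul(Z, SSSZ)), add(Z, SSSZ)))))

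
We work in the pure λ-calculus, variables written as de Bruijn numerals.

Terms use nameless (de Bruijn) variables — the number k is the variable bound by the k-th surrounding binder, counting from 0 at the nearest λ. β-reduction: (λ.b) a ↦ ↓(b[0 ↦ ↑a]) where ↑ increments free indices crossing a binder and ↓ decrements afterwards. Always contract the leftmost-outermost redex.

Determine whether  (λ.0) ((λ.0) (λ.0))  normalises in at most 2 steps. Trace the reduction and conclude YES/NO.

Answer: YES — reaches normal form λ.0 in 2 ≤ 2 steps

Derivation:
  start: (λ.0) ((λ.0) (λ.0))
  →1  (λ.0) (λ.0)
  →2  λ.0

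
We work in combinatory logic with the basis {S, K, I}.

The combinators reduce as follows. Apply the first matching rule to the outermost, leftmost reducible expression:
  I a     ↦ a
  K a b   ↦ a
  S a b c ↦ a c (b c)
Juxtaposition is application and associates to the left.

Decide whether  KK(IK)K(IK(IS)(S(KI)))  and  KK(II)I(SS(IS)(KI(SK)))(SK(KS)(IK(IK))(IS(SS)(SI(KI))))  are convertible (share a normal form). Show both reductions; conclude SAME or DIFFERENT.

Term A:
  start: KK(IK)K(IK(IS)(S(KI)))
  →1  KK(IK(IS)(S(KI)))
  →2  K

Term B:
  start: KK(II)I(SS(IS)(KI(SK)))(SK(KS)(IK(IK))(IS(SS)(SI(KI))))
  →1  KI(SS(IS)(KI(SK)))(SK(KS)(IK(IK))(IS(SS)(SI(KI))))
  →2  I(SK(KS)(IK(IK))(IS(SS)(SI(KI))))
  →3  SK(KS)(IK(IK))(IS(SS)(SI(KI)))
  →4  K(IK(IK))(KS(IK(IK)))(IS(SS)(SI(KI)))
  →5  IK(IK)(IS(SS)(SI(KI)))
  →6  K(IK)(IS(SS)(SI(KI)))
  →7  IK
  →8  K

Answer: SAME — A ⇓ K, B ⇓ K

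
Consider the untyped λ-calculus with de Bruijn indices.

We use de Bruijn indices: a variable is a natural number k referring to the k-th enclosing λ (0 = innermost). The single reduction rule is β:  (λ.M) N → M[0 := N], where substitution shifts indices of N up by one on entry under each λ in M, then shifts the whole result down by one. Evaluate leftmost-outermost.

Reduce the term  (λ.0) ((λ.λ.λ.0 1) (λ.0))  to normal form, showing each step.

  start: (λ.0) ((λ.λ.λ.0 1) (λ.0))
  step 1: (λ.λ.λ.0 1) (λ.0)
  step 2: λ.λ.0 1

Answer: normal form = λ.λ.0 1  (in 2 steps)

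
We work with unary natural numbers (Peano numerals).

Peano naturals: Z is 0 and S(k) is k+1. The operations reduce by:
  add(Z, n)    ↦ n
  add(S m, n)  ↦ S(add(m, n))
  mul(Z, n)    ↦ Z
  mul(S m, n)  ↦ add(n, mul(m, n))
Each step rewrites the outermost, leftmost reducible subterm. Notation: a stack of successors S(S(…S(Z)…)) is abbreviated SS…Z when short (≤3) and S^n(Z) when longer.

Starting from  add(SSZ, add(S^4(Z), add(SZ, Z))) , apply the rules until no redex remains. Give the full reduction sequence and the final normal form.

  start: add(SSZ, add(S^4(Z), add(SZ, Z)))
  [1] S(add(SZ, add(S^4(Z), add(SZ, Z))))
  [2] S(S(add(Z, add(S^4(Z), add(SZ, Z)))))
  [3] S(S(add(S^4(Z), add(SZ, Z))))
  [4] S(S(S(add(SSSZ, add(SZ, Z)))))
  [5] S(S(S(S(add(SSZ, add(SZ, Z))))))
  [6] S(S(S(S(S(add(SZ, add(SZ, Z)))))))
  [7] S(S(S(S(S(S(add(Z, add(SZ, Z))))))))
  [8] S(S(S(S(S(S(add(SZ, Z)))))))
  [9] S(S(S(S(S(S(S(add(Z, Z))))))))
  [10] S^7(Z)

Answer: normal form = S^7(Z)  (in 10 steps)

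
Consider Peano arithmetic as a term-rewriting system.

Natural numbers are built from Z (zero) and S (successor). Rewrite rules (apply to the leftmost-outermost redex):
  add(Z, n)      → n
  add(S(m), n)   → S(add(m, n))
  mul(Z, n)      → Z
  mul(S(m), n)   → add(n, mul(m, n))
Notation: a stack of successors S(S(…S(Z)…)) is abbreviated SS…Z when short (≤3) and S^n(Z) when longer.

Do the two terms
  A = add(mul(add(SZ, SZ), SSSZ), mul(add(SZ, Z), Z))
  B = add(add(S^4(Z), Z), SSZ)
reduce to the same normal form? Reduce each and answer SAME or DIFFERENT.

Term A:
  start: add(mul(add(SZ, SZ), SSSZ), mul(add(SZ, Z), Z))
  [1] add(mul(S(add(Z, SZ)), SSSZ), mul(add(SZ, Z), Z))
  [2] add(add(SSSZ, mul(add(Z, SZ), SSSZ)), mul(add(SZ, Z), Z))
  [3] add(S(add(SSZ, mul(add(Z, SZ), SSSZ))), mul(add(SZ, Z), Z))
  [4] S(add(add(SSZ, mul(add(Z, SZ), SSSZ)), mul(add(SZ, Z), Z)))
  [5] S(add(S(add(SZ, mul(add(Z, SZ), SSSZ))), mul(add(SZ, Z), Z)))
  [6] S(S(add(add(SZ, mul(add(Z, SZ), SSSZ)), mul(add(SZ, Z), Z))))
  [7] S(S(add(S(add(Z, mul(add(Z, SZ), SSSZ))), mul(add(SZ, Z), Z))))
  [8] S(S(S(add(add(Z, mul(add(Z, SZ), SSSZ)), mul(add(SZ, Z), Z)))))
  [9] S(S(S(add(mul(add(Z, SZ), SSSZ), mul(add(SZ, Z), Z)))))
  [10] S(S(S(add(mul(SZ, SSSZ), mul(add(SZ, Z), Z)))))
  [11] S(S(S(add(add(SSSZ, mul(Z, SSSZ)), mul(add(SZ, Z), Z)))))
  [12] S(S(S(add(S(add(SSZ, mul(Z, SSSZ))), mul(add(SZ, Z), Z)))))
  [13] S(S(S(S(add(add(SSZ, mul(Z, SSSZ)), mul(add(SZ, Z), Z))))))
  [14] S(S(S(S(add(S(add(SZ, mul(Z, SSSZ))), mul(add(SZ, Z), Z))))))
  [15] S(S(S(S(S(add(add(SZ, mul(Z, SSSZ)), mul(add(SZ, Z), Z)))))))
  [16] S(S(S(S(S(add(S(add(Z, mul(Z, SSSZ))), mul(add(SZ, Z), Z)))))))
  [17] S(S(S(S(S(S(add(add(Z, mul(Z, SSSZ)), mul(add(SZ, Z), Z))))))))
  [18] S(S(S(S(S(S(add(mul(Z, SSSZ), mul(add(SZ, Z), Z))))))))
  [19] S(S(S(S(S(S(add(Z, mul(add(SZ, Z), Z))))))))
  [20] S(S(S(S(S(S(mul(add(SZ, Z), Z)))))))
  [21] S(S(S(S(S(S(mul(S(add(Z, Z)), Z)))))))
  [22] S(S(S(S(S(S(add(Z, mul(add(Z, Z), Z))))))))
  [23] S(S(S(S(S(S(mul(add(Z, Z), Z)))))))
  [24] S(S(S(S(S(S(mul(Z, Z)))))))
  [25] S^6(Z)

Term B:
  start: add(add(S^4(Z), Z), SSZ)
  [1] add(S(add(SSSZ, Z)), SSZ)
  [2] S(add(add(SSSZ, Z), SSZ))
  [3] S(add(S(add(SSZ, Z)), SSZ))
  [4] S(S(add(add(SSZ, Z), SSZ)))
  [5] S(S(add(S(add(SZ, Z)), SSZ)))
  [6] S(S(S(add(add(SZ, Z), SSZ))))
  [7] S(S(S(add(S(add(Z, Z)), SSZ))))
  [8] S(S(S(S(add(add(Z, Z), SSZ)))))
  [9] S(S(S(S(add(Z, SSZ)))))
  [10] S^6(Z)

Answer: SAME — A ⇓ S^6(Z), B ⇓ S^6(Z)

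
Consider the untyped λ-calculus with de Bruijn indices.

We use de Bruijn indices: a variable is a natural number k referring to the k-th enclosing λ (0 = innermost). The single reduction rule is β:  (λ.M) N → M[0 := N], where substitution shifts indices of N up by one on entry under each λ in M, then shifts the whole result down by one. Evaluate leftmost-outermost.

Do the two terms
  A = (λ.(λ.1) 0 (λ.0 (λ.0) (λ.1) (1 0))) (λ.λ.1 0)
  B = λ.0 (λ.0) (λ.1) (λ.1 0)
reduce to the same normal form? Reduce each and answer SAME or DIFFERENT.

Term A:
  start: (λ.(λ.1) 0 (λ.0 (λ.0) (λ.1) (1 0))) (λ.λ.1 0)
  [1] (λ.λ.λ.1 0) (λ.λ.1 0) (λ.0 (λ.0) (λ.1) ((λ.λ.1 0) 0))
  [2] (λ.λ.1 0) (λ.0 (λ.0) (λ.1) ((λ.λ.1 0) 0))
  [3] λ.(λ.0 (λ.0) (λ.1) ((λ.λ.1 0) 0)) 0
  [4] λ.0 (λ.0) (λ.1) ((λ.λ.1 0) 0)
  [5] λ.0 (λ.0) (λ.1) (λ.1 0)

Term B:
  start: λ.0 (λ.0) (λ.1) (λ.1 0)

Answer: SAME — A ⇓ λ.0 (λ.0) (λ.1) (λ.1 0), B ⇓ λ.0 (λ.0) (λ.1) (λ.1 0)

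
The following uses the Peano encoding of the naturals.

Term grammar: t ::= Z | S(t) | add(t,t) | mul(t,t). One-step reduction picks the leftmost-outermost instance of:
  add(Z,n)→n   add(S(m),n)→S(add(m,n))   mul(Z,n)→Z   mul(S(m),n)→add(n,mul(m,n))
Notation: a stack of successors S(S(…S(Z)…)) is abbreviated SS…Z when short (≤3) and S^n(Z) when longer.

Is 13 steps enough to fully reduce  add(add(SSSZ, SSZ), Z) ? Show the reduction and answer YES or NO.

Answer: YES — reaches normal form S^5(Z) in 10 ≤ 13 steps

Derivation:
  start: add(add(SSSZ, SSZ), Z)
  [1] add(S(add(SSZ, SSZ)), Z)
  [2] S(add(add(SSZ, SSZ), Z))
  [3] S(add(S(add(SZ, SSZ)), Z))
  [4] S(S(add(add(SZ, SSZ), Z)))
  [5] S(S(add(S(add(Z, SSZ)), Z)))
  [6] S(S(S(add(add(Z, SSZ), Z))))
  [7] S(S(S(add(SSZ, Z))))
  [8] S(S(S(S(add(SZ, Z)))))
  [9] S(S(S(S(S(add(Z, Z))))))
  [10] S^5(Z)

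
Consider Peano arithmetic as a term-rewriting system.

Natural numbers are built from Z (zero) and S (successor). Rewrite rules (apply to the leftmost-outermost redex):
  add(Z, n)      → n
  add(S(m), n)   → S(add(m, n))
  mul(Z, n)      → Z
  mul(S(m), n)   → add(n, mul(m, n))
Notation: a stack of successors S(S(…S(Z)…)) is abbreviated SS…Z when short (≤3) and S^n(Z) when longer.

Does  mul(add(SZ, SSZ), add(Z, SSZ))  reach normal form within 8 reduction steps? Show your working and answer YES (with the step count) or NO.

  start: mul(add(SZ, SSZ), add(Z, SSZ))
  →1  mul(S(add(Z, SSZ)), add(Z, SSZ))
  →2  add(add(Z, SSZ), mul(add(Z, SSZ), add(Z, SSZ)))
  →3  add(SSZ, mul(add(Z, SSZ), add(Z, SSZ)))
  →4  S(add(SZ, mul(add(Z, SSZ), add(Z, SSZ))))
  →5  S(S(add(Z, mul(add(Z, SSZ), add(Z, SSZ)))))
  →6  S(S(mul(add(Z, SSZ), add(Z, SSZ))))
  →7  S(S(mul(SSZ, add(Z, SSZ))))
  →8  S(S(add(add(Z, SSZ), mul(SZ, add(Z, SSZ)))))

Answer: NO — after 8 steps the term is S(S(add(add(Z, SSZ), mul(SZ, add(Z, SSZ))))), not yet normal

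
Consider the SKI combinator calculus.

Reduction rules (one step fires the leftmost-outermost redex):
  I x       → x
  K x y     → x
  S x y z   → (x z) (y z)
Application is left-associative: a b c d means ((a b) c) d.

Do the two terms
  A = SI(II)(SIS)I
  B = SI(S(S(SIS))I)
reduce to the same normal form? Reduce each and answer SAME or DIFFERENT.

Term A:
  start: SI(II)(SIS)I
  step 1: I(SIS)(II(SIS))I
  step 2: SIS(II(SIS))I
  step 3: I(II(SIS))(S(II(SIS)))I
  step 4: II(SIS)(S(II(SIS)))I
  step 5: I(SIS)(S(II(SIS)))I
  step 6: SIS(S(II(SIS)))I
  step 7: I(S(II(SIS)))(S(S(II(SIS))))I
  step 8: S(II(SIS))(S(S(II(SIS))))I
  step 9: II(SIS)I(S(S(II(SIS)))I)
  step 10: I(SIS)I(S(S(II(SIS)))I)
  step 11: SISI(S(S(II(SIS)))I)
  step 12: II(SI)(S(S(II(SIS)))I)
  step 13: I(SI)(S(S(II(SIS)))I)
  step 14: SI(S(S(II(SIS)))I)
  step 15: SI(S(S(I(SIS)))I)
  step 16: SI(S(S(SIS))I)

Term B:
  start: SI(S(S(SIS))I)

Answer: SAME — A ⇓ SI(S(S(SIS))I), B ⇓ SI(S(S(SIS))I)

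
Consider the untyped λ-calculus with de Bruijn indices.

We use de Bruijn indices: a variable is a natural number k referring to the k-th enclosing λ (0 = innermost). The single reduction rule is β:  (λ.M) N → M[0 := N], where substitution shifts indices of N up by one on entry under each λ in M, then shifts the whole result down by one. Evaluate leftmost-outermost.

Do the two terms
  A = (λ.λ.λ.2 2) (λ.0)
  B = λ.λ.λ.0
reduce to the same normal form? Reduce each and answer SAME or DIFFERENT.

Term A:
  start: (λ.λ.λ.2 2) (λ.0)
  step 1: λ.λ.(λ.0) (λ.0)
  step 2: λ.λ.λ.0

Term B:
  start: λ.λ.λ.0

Answer: SAME — A ⇓ λ.λ.λ.0, B ⇓ λ.λ.λ.0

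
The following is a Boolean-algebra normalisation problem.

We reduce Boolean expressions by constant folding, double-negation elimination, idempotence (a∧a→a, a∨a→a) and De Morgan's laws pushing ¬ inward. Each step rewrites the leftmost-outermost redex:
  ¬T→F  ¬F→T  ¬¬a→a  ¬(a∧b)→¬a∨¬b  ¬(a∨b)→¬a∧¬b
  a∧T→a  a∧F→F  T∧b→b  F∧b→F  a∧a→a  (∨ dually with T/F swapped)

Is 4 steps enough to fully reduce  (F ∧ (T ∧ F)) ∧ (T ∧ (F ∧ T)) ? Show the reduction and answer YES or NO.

  start: (F ∧ (T ∧ F)) ∧ (T ∧ (F ∧ T))
  step 1: F ∧ (T ∧ (F ∧ T))
  step 2: F

Answer: YES — reaches normal form F in 2 ≤ 4 steps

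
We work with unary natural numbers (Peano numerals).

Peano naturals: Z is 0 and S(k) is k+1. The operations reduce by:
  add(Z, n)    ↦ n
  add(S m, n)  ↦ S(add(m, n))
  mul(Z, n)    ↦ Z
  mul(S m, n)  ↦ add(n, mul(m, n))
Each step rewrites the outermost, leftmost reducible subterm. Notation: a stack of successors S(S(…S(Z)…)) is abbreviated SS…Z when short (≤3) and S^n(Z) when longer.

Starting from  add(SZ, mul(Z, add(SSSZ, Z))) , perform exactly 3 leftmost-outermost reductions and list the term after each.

  start: add(SZ, mul(Z, add(SSSZ, Z)))
  step 1: S(add(Z, mul(Z, add(SSSZ, Z))))
  step 2: S(mul(Z, add(SSSZ, Z)))
  step 3: SZ

Answer: after 3 steps: SZ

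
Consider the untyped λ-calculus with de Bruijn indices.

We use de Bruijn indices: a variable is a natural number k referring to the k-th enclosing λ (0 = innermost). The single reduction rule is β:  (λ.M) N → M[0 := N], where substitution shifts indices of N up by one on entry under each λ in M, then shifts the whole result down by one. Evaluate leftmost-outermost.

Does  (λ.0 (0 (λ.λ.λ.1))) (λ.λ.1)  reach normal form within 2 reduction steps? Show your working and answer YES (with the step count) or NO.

  start: (λ.0 (0 (λ.λ.λ.1))) (λ.λ.1)
  [1] (λ.λ.1) ((λ.λ.1) (λ.λ.λ.1))
  [2] λ.(λ.λ.1) (λ.λ.λ.1)

Answer: NO — after 2 steps the term is λ.(λ.λ.1) (λ.λ.λ.1), not yet normal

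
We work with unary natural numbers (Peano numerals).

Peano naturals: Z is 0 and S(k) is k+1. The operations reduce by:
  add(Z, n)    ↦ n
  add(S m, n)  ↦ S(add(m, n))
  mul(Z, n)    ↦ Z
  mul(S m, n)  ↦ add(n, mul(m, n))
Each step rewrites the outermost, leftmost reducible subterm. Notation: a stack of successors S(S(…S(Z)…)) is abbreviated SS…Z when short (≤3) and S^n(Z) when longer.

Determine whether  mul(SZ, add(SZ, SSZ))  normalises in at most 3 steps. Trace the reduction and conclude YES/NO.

  start: mul(SZ, add(SZ, SSZ))
  step 1: add(add(SZ, SSZ), mul(Z, add(SZ, SSZ)))
  step 2: add(S(add(Z, SSZ)), mul(Z, add(SZ, SSZ)))
  step 3: S(add(add(Z, SSZ), mul(Z, add(SZ, SSZ))))

Answer: NO — after 3 steps the term is S(add(add(Z, SSZ), mul(Z, add(SZ, SSZ)))), not yet normal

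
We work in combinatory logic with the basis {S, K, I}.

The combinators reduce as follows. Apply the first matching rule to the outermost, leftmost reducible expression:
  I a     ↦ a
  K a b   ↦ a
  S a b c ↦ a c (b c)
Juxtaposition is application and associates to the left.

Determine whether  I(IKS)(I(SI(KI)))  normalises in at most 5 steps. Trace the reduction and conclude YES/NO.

  start: I(IKS)(I(SI(KI)))
  [1] IKS(I(SI(KI)))
  [2] KS(I(SI(KI)))
  [3] S

Answer: YES — reaches normal form S in 3 ≤ 5 steps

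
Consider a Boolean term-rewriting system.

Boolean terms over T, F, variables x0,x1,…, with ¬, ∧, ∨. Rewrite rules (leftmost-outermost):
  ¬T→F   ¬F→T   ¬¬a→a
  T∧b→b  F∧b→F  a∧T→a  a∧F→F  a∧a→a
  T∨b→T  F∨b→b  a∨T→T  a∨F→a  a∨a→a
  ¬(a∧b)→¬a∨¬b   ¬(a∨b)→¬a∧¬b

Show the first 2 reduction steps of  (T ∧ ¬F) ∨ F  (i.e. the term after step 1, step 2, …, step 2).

Answer: after 2 steps: ¬F

Derivation:
  start: (T ∧ ¬F) ∨ F
  step 1: T ∧ ¬F
  step 2: ¬F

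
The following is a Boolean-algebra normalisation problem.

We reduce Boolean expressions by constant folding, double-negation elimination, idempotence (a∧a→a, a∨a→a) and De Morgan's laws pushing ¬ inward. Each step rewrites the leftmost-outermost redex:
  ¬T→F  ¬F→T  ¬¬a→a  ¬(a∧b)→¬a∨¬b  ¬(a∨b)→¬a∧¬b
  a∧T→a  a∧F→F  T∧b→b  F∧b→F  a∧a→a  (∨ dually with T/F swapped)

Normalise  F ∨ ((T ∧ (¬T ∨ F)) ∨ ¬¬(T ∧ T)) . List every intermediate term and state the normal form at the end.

  start: F ∨ ((T ∧ (¬T ∨ F)) ∨ ¬¬(T ∧ T))
  [1] (T ∧ (¬T ∨ F)) ∨ ¬¬(T ∧ T)
  [2] (¬T ∨ F) ∨ ¬¬(T ∧ T)
  [3] ¬T ∨ ¬¬(T ∧ T)
  [4] F ∨ ¬¬(T ∧ T)
  [5] ¬¬(T ∧ T)
  [6] T ∧ T
  [7] T

Answer: normal form = T  (in 7 steps)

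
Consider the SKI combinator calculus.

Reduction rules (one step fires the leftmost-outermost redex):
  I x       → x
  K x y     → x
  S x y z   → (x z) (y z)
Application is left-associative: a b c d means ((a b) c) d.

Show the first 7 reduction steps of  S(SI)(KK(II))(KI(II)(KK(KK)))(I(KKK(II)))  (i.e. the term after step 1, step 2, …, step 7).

Answer: after 7 steps: KK(KK)(I(KKK(II)))

Reduction:
  start: S(SI)(KK(II))(KI(II)(KK(KK)))(I(KKK(II)))
  step 1: SI(KI(II)(KK(KK)))(KK(II)(KI(II)(KK(KK))))(I(KKK(II)))
  step 2: I(KK(II)(KI(II)(KK(KK))))(KI(II)(KK(KK))(KK(II)(KI(II)(KK(KK)))))(I(KKK(II)))
  step 3: KK(II)(KI(II)(KK(KK)))(KI(II)(KK(KK))(KK(II)(KI(II)(KK(KK)))))(I(KKK(II)))
  step 4: K(KI(II)(KK(KK)))(KI(II)(KK(KK))(KK(II)(KI(II)(KK(KK)))))(I(KKK(II)))
  step 5: KI(II)(KK(KK))(I(KKK(II)))
  step 6: I(KK(KK))(I(KKK(II)))
  step 7: KK(KK)(I(KKK(II)))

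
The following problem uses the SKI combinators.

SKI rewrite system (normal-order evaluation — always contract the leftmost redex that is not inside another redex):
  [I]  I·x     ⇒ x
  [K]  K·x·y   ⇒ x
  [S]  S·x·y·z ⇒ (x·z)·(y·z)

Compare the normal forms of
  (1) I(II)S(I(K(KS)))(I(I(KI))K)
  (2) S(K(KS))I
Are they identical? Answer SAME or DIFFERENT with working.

Term A:
  start: I(II)S(I(K(KS)))(I(I(KI))K)
  →1  IIS(I(K(KS)))(I(I(KI))K)
  →2  IS(I(K(KS)))(I(I(KI))K)
  →3  S(I(K(KS)))(I(I(KI))K)
  →4  S(K(KS))(I(I(KI))K)
  →5  S(K(KS))(I(KI)K)
  →6  S(K(KS))(KIK)
  →7  S(K(KS))I

Term B:
  start: S(K(KS))I

Answer: SAME — A ⇓ S(K(KS))I, B ⇓ S(K(KS))I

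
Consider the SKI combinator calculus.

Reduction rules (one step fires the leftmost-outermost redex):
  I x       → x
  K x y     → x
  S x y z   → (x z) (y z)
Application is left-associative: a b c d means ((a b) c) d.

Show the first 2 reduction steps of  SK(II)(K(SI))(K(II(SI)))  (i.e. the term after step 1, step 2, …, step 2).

  start: SK(II)(K(SI))(K(II(SI)))
  →1  K(K(SI))(II(K(SI)))(K(II(SI)))
  →2  K(SI)(K(II(SI)))

Answer: after 2 steps: K(SI)(K(II(SI)))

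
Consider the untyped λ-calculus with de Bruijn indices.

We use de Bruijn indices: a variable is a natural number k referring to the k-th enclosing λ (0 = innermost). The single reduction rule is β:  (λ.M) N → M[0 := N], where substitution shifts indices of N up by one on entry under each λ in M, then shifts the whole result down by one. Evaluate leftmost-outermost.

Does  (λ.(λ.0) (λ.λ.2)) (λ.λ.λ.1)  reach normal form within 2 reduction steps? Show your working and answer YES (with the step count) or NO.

  start: (λ.(λ.0) (λ.λ.2)) (λ.λ.λ.1)
  →1  (λ.0) (λ.λ.λ.λ.λ.1)
  →2  λ.λ.λ.λ.λ.1

Answer: YES — reaches normal form λ.λ.λ.λ.λ.1 in 2 ≤ 2 steps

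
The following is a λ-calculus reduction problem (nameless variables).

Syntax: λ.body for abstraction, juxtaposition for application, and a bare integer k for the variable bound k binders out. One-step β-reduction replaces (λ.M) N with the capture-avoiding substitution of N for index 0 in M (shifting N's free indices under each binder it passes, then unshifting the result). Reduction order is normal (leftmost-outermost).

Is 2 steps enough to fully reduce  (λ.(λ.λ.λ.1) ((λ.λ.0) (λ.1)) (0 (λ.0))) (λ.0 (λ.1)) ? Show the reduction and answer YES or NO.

Answer: NO — after 2 steps the term is (λ.λ.1) ((λ.0 (λ.1)) (λ.0)), not yet normal

Reduction:
  start: (λ.(λ.λ.λ.1) ((λ.λ.0) (λ.1)) (0 (λ.0))) (λ.0 (λ.1))
  step 1: (λ.λ.λ.1) ((λ.λ.0) (λ.λ.0 (λ.1))) ((λ.0 (λ.1)) (λ.0))
  step 2: (λ.λ.1) ((λ.0 (λ.1)) (λ.0))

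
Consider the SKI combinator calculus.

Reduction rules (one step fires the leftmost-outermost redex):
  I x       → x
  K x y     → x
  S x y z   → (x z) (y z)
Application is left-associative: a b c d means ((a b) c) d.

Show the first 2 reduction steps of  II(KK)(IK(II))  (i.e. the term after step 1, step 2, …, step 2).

Answer: after 2 steps: KK(IK(II))

Derivation:
  start: II(KK)(IK(II))
  [1] I(KK)(IK(II))
  [2] KK(IK(II))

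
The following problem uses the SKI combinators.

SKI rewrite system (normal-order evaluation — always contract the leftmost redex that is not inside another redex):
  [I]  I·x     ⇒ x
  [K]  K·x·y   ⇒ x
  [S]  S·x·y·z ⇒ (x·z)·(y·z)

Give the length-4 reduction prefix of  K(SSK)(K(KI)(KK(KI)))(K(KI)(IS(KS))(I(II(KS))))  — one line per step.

Answer: after 4 steps: SI(K(K(KI)(IS(KS))(I(II(KS)))))

Reduction:
  start: K(SSK)(K(KI)(KK(KI)))(K(KI)(IS(KS))(I(II(KS))))
  [1] SSK(K(KI)(IS(KS))(I(II(KS))))
  [2] S(K(KI)(IS(KS))(I(II(KS))))(K(K(KI)(IS(KS))(I(II(KS)))))
  [3] S(KI(I(II(KS))))(K(K(KI)(IS(KS))(I(II(KS)))))
  [4] SI(K(K(KI)(IS(KS))(I(II(KS)))))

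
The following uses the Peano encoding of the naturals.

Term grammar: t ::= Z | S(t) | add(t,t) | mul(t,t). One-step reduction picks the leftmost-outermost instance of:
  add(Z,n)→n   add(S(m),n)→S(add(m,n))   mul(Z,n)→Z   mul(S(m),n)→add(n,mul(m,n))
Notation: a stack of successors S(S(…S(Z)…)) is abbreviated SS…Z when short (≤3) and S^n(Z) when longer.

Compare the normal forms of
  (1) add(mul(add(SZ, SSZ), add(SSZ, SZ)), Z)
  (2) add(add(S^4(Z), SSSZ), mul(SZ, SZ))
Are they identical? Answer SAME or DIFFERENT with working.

Answer: DIFFERENT — A ⇓ S^9(Z), B ⇓ S^8(Z)

Working:
Term A:
  start: add(mul(add(SZ, SSZ), add(SSZ, SZ)), Z)
  →1  add(mul(S(add(Z, SSZ)), add(SSZ, SZ)), Z)
  →2  add(add(add(SSZ, SZ), mul(add(Z, SSZ), add(SSZ, SZ))), Z)
  →3  add(add(S(add(SZ, SZ)), mul(add(Z, SSZ), add(SSZ, SZ))), Z)
  →4  add(S(add(add(SZ, SZ), mul(add(Z, SSZ), add(SSZ, SZ)))), Z)
  →5  S(add(add(add(SZ, SZ), mul(add(Z, SSZ), add(SSZ, SZ))), Z))
  →6  S(add(add(S(add(Z, SZ)), mul(add(Z, SSZ), add(SSZ, SZ))), Z))
  →7  S(add(S(add(add(Z, SZ), mul(add(Z, SSZ), add(SSZ, SZ)))), Z))
  →8  S(S(add(add(add(Z, SZ), mul(add(Z, SSZ), add(SSZ, SZ))), Z)))
  →9  S(S(add(add(SZ, mul(add(Z, SSZ), add(SSZ, SZ))), Z)))
  →10  S(S(add(S(add(Z, mul(add(Z, SSZ), add(SSZ, SZ)))), Z)))
  →11  S(S(S(add(add(Z, mul(add(Z, SSZ), add(SSZ, SZ))), Z))))
  →12  S(S(S(add(mul(add(Z, SSZ), add(SSZ, SZ)), Z))))
  →13  S(S(S(add(mul(SSZ, add(SSZ, SZ)), Z))))
  →14  S(S(S(add(add(add(SSZ, SZ), mul(SZ, add(SSZ, SZ))), Z))))
  →15  S(S(S(add(add(S(add(SZ, SZ)), mul(SZ, add(SSZ, SZ))), Z))))
  →16  S(S(S(add(S(add(add(SZ, SZ), mul(SZ, add(SSZ, SZ)))), Z))))
  →17  S(S(S(S(add(add(add(SZ, SZ), mul(SZ, add(SSZ, SZ))), Z)))))
  →18  S(S(S(S(add(add(S(add(Z, SZ)), mul(SZ, add(SSZ, SZ))), Z)))))
  →19  S(S(S(S(add(S(add(add(Z, SZ), mul(SZ, add(SSZ, SZ)))), Z)))))
  →20  S(S(S(S(S(add(add(add(Z, SZ), mul(SZ, add(SSZ, SZ))), Z))))))
  →21  S(S(S(S(S(add(add(SZ, mul(SZ, add(SSZ, SZ))), Z))))))
  →22  S(S(S(S(S(add(S(add(Z, mul(SZ, add(SSZ, SZ)))), Z))))))
  →23  S(S(S(S(S(S(add(add(Z, mul(SZ, add(SSZ, SZ))), Z)))))))
  →24  S(S(S(S(S(S(add(mul(SZ, add(SSZ, SZ)), Z)))))))
  →25  S(S(S(S(S(S(add(add(add(SSZ, SZ), mul(Z, add(SSZ, SZ))), Z)))))))
  →26  S(S(S(S(S(S(add(add(S(add(SZ, SZ)), mul(Z, add(SSZ, SZ))), Z)))))))
  →27  S(S(S(S(S(S(add(S(add(add(SZ, SZ), mul(Z, add(SSZ, SZ)))), Z)))))))
  →28  S(S(S(S(S(S(S(add(add(add(SZ, SZ), mul(Z, add(SSZ, SZ))), Z))))))))
  →29  S(S(S(S(S(S(S(add(add(S(add(Z, SZ)), mul(Z, add(SSZ, SZ))), Z))))))))
  →30  S(S(S(S(S(S(S(add(S(add(add(Z, SZ), mul(Z, add(SSZ, SZ)))), Z))))))))
  →31  S(S(S(S(S(S(S(S(add(add(add(Z, SZ), mul(Z, add(SSZ, SZ))), Z)))))))))
  →32  S(S(S(S(S(S(S(S(add(add(SZ, mul(Z, add(SSZ, SZ))), Z)))))))))
  →33  S(S(S(S(S(S(S(S(add(S(add(Z, mul(Z, add(SSZ, SZ)))), Z)))))))))
  →34  S(S(S(S(S(S(S(S(S(add(add(Z, mul(Z, add(SSZ, SZ))), Z))))))))))
  →35  S(S(S(S(S(S(S(S(S(add(mul(Z, add(SSZ, SZ)), Z))))))))))
  →36  S(S(S(S(S(S(S(S(S(add(Z, Z))))))))))
  →37  S^9(Z)

Term B:
  start: add(add(S^4(Z), SSSZ), mul(SZ, SZ))
  →1  add(S(add(SSSZ, SSSZ)), mul(SZ, SZ))
  →2  S(add(add(SSSZ, SSSZ), mul(SZ, SZ)))
  →3  S(add(S(add(SSZ, SSSZ)), mul(SZ, SZ)))
  →4  S(S(add(add(SSZ, SSSZ), mul(SZ, SZ))))
  →5  S(S(add(S(add(SZ, SSSZ)), mul(SZ, SZ))))
  →6  S(S(S(add(add(SZ, SSSZ), mul(SZ, SZ)))))
  →7  S(S(S(add(S(add(Z, SSSZ)), mul(SZ, SZ)))))
  →8  S(S(S(S(add(add(Z, SSSZ), mul(SZ, SZ))))))
  →9  S(S(S(S(add(SSSZ, mul(SZ, SZ))))))
  →10  S(S(S(S(S(add(SSZ, mul(SZ, SZ)))))))
  →11  S(S(S(S(S(S(add(SZ, mul(SZ, SZ))))))))
  →12  S(S(S(S(S(S(S(add(Z, mul(SZ, SZ)))))))))
  →13  S(S(S(S(S(S(S(mul(SZ, SZ))))))))
  →14  S(S(S(S(S(S(S(add(SZ, mul(Z, SZ)))))))))
  →15  S(S(S(S(S(S(S(S(add(Z, mul(Z, SZ))))))))))
  →16  S(S(S(S(S(S(S(S(mul(Z, SZ)))))))))
  →17  S^8(Z)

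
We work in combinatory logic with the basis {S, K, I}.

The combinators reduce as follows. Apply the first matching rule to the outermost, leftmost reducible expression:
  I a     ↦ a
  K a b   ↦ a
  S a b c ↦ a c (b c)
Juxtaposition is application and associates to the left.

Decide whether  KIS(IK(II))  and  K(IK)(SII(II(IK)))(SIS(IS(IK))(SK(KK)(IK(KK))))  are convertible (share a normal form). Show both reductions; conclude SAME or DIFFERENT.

Term A:
  start: KIS(IK(II))
  →1  I(IK(II))
  →2  IK(II)
  →3  K(II)
  →4  KI

Term B:
  start: K(IK)(SII(II(IK)))(SIS(IS(IK))(SK(KK)(IK(KK))))
  →1  IK(SIS(IS(IK))(SK(KK)(IK(KK))))
  →2  K(SIS(IS(IK))(SK(KK)(IK(KK))))
  →3  K(I(IS(IK))(S(IS(IK)))(SK(KK)(IK(KK))))
  →4  K(IS(IK)(S(IS(IK)))(SK(KK)(IK(KK))))
  →5  K(S(IK)(S(IS(IK)))(SK(KK)(IK(KK))))
  →6  K(IK(SK(KK)(IK(KK)))(S(IS(IK))(SK(KK)(IK(KK)))))
  →7  K(K(SK(KK)(IK(KK)))(S(IS(IK))(SK(KK)(IK(KK)))))
  →8  K(SK(KK)(IK(KK)))
  →9  K(K(IK(KK))(KK(IK(KK))))
  →10  K(IK(KK))
  →11  K(K(KK))

Answer: DIFFERENT — A ⇓ KI, B ⇓ K(K(KK))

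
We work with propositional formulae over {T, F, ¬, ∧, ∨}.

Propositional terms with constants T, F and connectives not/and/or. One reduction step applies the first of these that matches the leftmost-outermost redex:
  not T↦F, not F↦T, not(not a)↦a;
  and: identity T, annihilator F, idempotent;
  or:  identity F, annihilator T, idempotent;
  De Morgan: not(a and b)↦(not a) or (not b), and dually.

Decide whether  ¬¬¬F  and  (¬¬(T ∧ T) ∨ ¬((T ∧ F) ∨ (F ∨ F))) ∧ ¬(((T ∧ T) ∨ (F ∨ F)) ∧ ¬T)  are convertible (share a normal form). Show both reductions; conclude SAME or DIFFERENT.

Term A:
  start: ¬¬¬F
  step 1: ¬F
  step 2: T

Term B:
  start: (¬¬(T ∧ T) ∨ ¬((T ∧ F) ∨ (F ∨ F))) ∧ ¬(((T ∧ T) ∨ (F ∨ F)) ∧ ¬T)
  step 1: ((T ∧ T) ∨ ¬((T ∧ F) ∨ (F ∨ F))) ∧ ¬(((T ∧ T) ∨ (F ∨ F)) ∧ ¬T)
  step 2: (T ∨ ¬((T ∧ F) ∨ (F ∨ F))) ∧ ¬(((T ∧ T) ∨ (F ∨ F)) ∧ ¬T)
  step 3: T ∧ ¬(((T ∧ T) ∨ (F ∨ F)) ∧ ¬T)
  step 4: ¬(((T ∧ T) ∨ (F ∨ F)) ∧ ¬T)
  step 5: ¬((T ∧ T) ∨ (F ∨ F)) ∨ ¬¬T
  step 6: (¬(T ∧ T) ∧ ¬(F ∨ F)) ∨ ¬¬T
  step 7: ((¬T ∨ ¬T) ∧ ¬(F ∨ F)) ∨ ¬¬T
  step 8: (¬T ∧ ¬(F ∨ F)) ∨ ¬¬T
  step 9: (F ∧ ¬(F ∨ F)) ∨ ¬¬T
  step 10: F ∨ ¬¬T
  step 11: ¬¬T
  step 12: T

Answer: SAME — A ⇓ T, B ⇓ T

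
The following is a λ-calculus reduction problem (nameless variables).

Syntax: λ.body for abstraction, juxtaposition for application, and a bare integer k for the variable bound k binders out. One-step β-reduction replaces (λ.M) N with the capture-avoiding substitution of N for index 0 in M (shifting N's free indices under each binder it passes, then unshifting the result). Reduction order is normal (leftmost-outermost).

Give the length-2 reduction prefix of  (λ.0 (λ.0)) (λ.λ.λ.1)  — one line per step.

Answer: after 2 steps: λ.λ.1

Derivation:
  start: (λ.0 (λ.0)) (λ.λ.λ.1)
  [1] (λ.λ.λ.1) (λ.0)
  [2] λ.λ.1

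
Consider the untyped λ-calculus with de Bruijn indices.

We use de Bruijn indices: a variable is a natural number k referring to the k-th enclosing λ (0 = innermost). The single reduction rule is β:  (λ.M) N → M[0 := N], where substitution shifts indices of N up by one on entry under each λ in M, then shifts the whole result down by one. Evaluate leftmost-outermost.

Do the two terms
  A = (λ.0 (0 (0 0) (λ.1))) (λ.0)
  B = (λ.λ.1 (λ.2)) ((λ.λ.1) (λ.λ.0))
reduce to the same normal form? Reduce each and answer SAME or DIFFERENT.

Answer: DIFFERENT — A ⇓ λ.λ.0, B ⇓ λ.λ.λ.0

Derivation:
Term A:
  start: (λ.0 (0 (0 0) (λ.1))) (λ.0)
  →1  (λ.0) ((λ.0) ((λ.0) (λ.0)) (λ.λ.0))
  →2  (λ.0) ((λ.0) (λ.0)) (λ.λ.0)
  →3  (λ.0) (λ.0) (λ.λ.0)
  →4  (λ.0) (λ.λ.0)
  →5  λ.λ.0

Term B:
  start: (λ.λ.1 (λ.2)) ((λ.λ.1) (λ.λ.0))
  →1  λ.(λ.λ.1) (λ.λ.0) (λ.(λ.λ.1) (λ.λ.0))
  →2  λ.(λ.λ.λ.0) (λ.(λ.λ.1) (λ.λ.0))
  →3  λ.λ.λ.0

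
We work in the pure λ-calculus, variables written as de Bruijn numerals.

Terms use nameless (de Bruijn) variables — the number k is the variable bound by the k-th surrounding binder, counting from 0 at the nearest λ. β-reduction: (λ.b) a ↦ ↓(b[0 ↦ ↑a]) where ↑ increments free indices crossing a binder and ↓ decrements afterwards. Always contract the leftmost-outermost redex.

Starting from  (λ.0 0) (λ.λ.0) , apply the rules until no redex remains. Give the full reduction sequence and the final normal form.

  start: (λ.0 0) (λ.λ.0)
  step 1: (λ.λ.0) (λ.λ.0)
  step 2: λ.0

Answer: normal form = λ.0  (in 2 steps)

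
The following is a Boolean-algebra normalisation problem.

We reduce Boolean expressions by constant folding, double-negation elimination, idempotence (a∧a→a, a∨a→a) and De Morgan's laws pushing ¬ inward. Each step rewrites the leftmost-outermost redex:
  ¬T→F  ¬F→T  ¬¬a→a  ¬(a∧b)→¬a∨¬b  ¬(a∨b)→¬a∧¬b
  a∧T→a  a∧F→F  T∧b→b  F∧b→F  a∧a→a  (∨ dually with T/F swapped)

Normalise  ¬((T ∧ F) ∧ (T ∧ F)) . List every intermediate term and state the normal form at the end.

Answer: normal form = T  (in 6 steps)

Working:
  start: ¬((T ∧ F) ∧ (T ∧ F))
  step 1: ¬(T ∧ F) ∨ ¬(T ∧ F)
  step 2: ¬(T ∧ F)
  step 3: ¬T ∨ ¬F
  step 4: F ∨ ¬F
  step 5: ¬F
  step 6: T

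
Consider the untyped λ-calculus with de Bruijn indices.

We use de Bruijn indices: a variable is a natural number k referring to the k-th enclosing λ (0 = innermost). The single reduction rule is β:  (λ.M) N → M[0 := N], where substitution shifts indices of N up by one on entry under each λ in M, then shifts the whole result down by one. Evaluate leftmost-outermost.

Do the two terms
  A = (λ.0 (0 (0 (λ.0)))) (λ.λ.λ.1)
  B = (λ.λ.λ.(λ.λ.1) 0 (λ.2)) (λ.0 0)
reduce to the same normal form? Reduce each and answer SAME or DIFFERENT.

Term A:
  start: (λ.0 (0 (0 (λ.0)))) (λ.λ.λ.1)
  [1] (λ.λ.λ.1) ((λ.λ.λ.1) ((λ.λ.λ.1) (λ.0)))
  [2] λ.λ.1

Term B:
  start: (λ.λ.λ.(λ.λ.1) 0 (λ.2)) (λ.0 0)
  [1] λ.λ.(λ.λ.1) 0 (λ.2)
  [2] λ.λ.(λ.1) (λ.2)
  [3] λ.λ.0

Answer: DIFFERENT — A ⇓ λ.λ.1, B ⇓ λ.λ.0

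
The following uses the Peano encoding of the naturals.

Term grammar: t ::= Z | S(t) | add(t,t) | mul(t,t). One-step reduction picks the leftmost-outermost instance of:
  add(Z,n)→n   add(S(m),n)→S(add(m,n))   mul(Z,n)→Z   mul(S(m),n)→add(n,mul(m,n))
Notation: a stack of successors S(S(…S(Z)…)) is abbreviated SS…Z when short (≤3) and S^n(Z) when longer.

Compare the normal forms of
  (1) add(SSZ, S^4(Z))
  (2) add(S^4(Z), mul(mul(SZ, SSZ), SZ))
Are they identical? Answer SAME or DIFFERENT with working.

Answer: SAME — A ⇓ S^6(Z), B ⇓ S^6(Z)

Derivation:
Term A:
  start: add(SSZ, S^4(Z))
  →1  S(add(SZ, S^4(Z)))
  →2  S(S(add(Z, S^4(Z))))
  →3  S^6(Z)

Term B:
  start: add(S^4(Z), mul(mul(SZ, SSZ), SZ))
  →1  S(add(SSSZ, mul(mul(SZ, SSZ), SZ)))
  →2  S(S(add(SSZ, mul(mul(SZ, SSZ), SZ))))
  →3  S(S(S(add(SZ, mul(mul(SZ, SSZ), SZ)))))
  →4  S(S(S(S(add(Z, mul(mul(SZ, SSZ), SZ))))))
  →5  S(S(S(S(mul(mul(SZ, SSZ), SZ)))))
  →6  S(S(S(S(mul(add(SSZ, mul(Z, SSZ)), SZ)))))
  →7  S(S(S(S(mul(S(add(SZ, mul(Z, SSZ))), SZ)))))
  →8  S(S(S(S(add(SZ, mul(add(SZ, mul(Z, SSZ)), SZ))))))
  →9  S(S(S(S(S(add(Z, mul(add(SZ, mul(Z, SSZ)), SZ)))))))
  →10  S(S(S(S(S(mul(add(SZ, mul(Z, SSZ)), SZ))))))
  →11  S(S(S(S(S(mul(S(add(Z, mul(Z, SSZ))), SZ))))))
  →12  S(S(S(S(S(add(SZ, mul(add(Z, mul(Z, SSZ)), SZ)))))))
  →13  S(S(S(S(S(S(add(Z, mul(add(Z, mul(Z, SSZ)), SZ))))))))
  →14  S(S(S(S(S(S(mul(add(Z, mul(Z, SSZ)), SZ)))))))
  →15  S(S(S(S(S(S(mul(mul(Z, SSZ), SZ)))))))
  →16  S(S(S(S(S(S(mul(Z, SZ)))))))
  →17  S^6(Z)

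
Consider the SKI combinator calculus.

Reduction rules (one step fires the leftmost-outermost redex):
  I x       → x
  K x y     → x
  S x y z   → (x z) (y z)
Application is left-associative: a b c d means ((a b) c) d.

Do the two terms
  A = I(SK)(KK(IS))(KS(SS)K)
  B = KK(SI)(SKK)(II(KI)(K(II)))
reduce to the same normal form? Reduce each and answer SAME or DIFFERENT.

Term A:
  start: I(SK)(KK(IS))(KS(SS)K)
  [1] SK(KK(IS))(KS(SS)K)
  [2] K(KS(SS)K)(KK(IS)(KS(SS)K))
  [3] KS(SS)K
  [4] SK

Term B:
  start: KK(SI)(SKK)(II(KI)(K(II)))
  [1] K(SKK)(II(KI)(K(II)))
  [2] SKK

Answer: DIFFERENT — A ⇓ SK, B ⇓ SKK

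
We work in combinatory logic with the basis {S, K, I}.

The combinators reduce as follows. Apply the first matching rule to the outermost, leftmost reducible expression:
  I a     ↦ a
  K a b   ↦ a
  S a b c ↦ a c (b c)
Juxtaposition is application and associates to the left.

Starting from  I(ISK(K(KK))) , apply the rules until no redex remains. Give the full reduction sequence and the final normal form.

  start: I(ISK(K(KK)))
  step 1: ISK(K(KK))
  step 2: SK(K(KK))

Answer: normal form = SK(K(KK))  (in 2 steps)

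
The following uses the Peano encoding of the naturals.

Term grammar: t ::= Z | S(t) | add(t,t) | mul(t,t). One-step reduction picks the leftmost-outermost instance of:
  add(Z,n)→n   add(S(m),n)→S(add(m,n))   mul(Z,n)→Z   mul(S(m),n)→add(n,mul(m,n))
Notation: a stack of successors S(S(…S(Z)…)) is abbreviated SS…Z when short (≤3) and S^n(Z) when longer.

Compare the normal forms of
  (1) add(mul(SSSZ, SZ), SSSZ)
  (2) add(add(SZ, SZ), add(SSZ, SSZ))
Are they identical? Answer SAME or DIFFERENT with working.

Answer: SAME — A ⇓ S^6(Z), B ⇓ S^6(Z)

Derivation:
Term A:
  start: add(mul(SSSZ, SZ), SSSZ)
  [1] add(add(SZ, mul(SSZ, SZ)), SSSZ)
  [2] add(S(add(Z, mul(SSZ, SZ))), SSSZ)
  [3] S(add(add(Z, mul(SSZ, SZ)), SSSZ))
  [4] S(add(mul(SSZ, SZ), SSSZ))
  [5] S(add(add(SZ, mul(SZ, SZ)), SSSZ))
  [6] S(add(S(add(Z, mul(SZ, SZ))), SSSZ))
  [7] S(S(add(add(Z, mul(SZ, SZ)), SSSZ)))
  [8] S(S(add(mul(SZ, SZ), SSSZ)))
  [9] S(S(add(add(SZ, mul(Z, SZ)), SSSZ)))
  [10] S(S(add(S(add(Z, mul(Z, SZ))), SSSZ)))
  [11] S(S(S(add(add(Z, mul(Z, SZ)), SSSZ))))
  [12] S(S(S(add(mul(Z, SZ), SSSZ))))
  [13] S(S(S(add(Z, SSSZ))))
  [14] S^6(Z)

Term B:
  start: add(add(SZ, SZ), add(SSZ, SSZ))
  [1] add(S(add(Z, SZ)), add(SSZ, SSZ))
  [2] S(add(add(Z, SZ), add(SSZ, SSZ)))
  [3] S(add(SZ, add(SSZ, SSZ)))
  [4] S(S(add(Z, add(SSZ, SSZ))))
  [5] S(S(add(SSZ, SSZ)))
  [6] S(S(S(add(SZ, SSZ))))
  [7] S(S(S(S(add(Z, SSZ)))))
  [8] S^6(Z)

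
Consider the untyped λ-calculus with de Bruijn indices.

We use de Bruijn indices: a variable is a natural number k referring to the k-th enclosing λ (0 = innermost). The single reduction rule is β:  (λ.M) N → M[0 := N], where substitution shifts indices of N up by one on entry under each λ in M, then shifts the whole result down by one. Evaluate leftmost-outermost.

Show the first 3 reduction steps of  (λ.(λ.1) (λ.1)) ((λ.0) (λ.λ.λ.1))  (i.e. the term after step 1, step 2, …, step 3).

Answer: after 3 steps: λ.λ.λ.1

Reduction:
  start: (λ.(λ.1) (λ.1)) ((λ.0) (λ.λ.λ.1))
  step 1: (λ.(λ.0) (λ.λ.λ.1)) (λ.(λ.0) (λ.λ.λ.1))
  step 2: (λ.0) (λ.λ.λ.1)
  step 3: λ.λ.λ.1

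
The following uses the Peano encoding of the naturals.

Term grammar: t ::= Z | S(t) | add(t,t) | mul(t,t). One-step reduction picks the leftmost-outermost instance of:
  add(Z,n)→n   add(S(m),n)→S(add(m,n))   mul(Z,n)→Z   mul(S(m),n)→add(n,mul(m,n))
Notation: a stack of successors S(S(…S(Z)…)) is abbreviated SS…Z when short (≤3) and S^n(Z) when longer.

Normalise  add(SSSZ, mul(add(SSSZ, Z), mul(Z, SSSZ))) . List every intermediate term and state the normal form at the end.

Answer: normal form = SSSZ  (in 18 steps)

Working:
  start: add(SSSZ, mul(add(SSSZ, Z), mul(Z, SSSZ)))
  step 1: S(add(SSZ, mul(add(SSSZ, Z), mul(Z, SSSZ))))
  step 2: S(S(add(SZ, mul(add(SSSZ, Z), mul(Z, SSSZ)))))
  step 3: S(S(S(add(Z, mul(add(SSSZ, Z), mul(Z, SSSZ))))))
  step 4: S(S(S(mul(add(SSSZ, Z), mul(Z, SSSZ)))))
  step 5: S(S(S(mul(S(add(SSZ, Z)), mul(Z, SSSZ)))))
  step 6: S(S(S(add(mul(Z, SSSZ), mul(add(SSZ, Z), mul(Z, SSSZ))))))
  step 7: S(S(S(add(Z, mul(add(SSZ, Z), mul(Z, SSSZ))))))
  step 8: S(S(S(mul(add(SSZ, Z), mul(Z, SSSZ)))))
  step 9: S(S(S(mul(S(add(SZ, Z)), mul(Z, SSSZ)))))
  step 10: S(S(S(add(mul(Z, SSSZ), mul(add(SZ, Z), mul(Z, SSSZ))))))
  step 11: S(S(S(add(Z, mul(add(SZ, Z), mul(Z, SSSZ))))))
  step 12: S(S(S(mul(add(SZ, Z), mul(Z, SSSZ)))))
  step 13: S(S(S(mul(S(add(Z, Z)), mul(Z, SSSZ)))))
  step 14: S(S(S(add(mul(Z, SSSZ), mul(add(Z, Z), mul(Z, SSSZ))))))
  step 15: S(S(S(add(Z, mul(add(Z, Z), mul(Z, SSSZ))))))
  step 16: S(S(S(mul(add(Z, Z), mul(Z, SSSZ)))))
  step 17: S(S(S(mul(Z, mul(Z, SSSZ)))))
  step 18: SSSZ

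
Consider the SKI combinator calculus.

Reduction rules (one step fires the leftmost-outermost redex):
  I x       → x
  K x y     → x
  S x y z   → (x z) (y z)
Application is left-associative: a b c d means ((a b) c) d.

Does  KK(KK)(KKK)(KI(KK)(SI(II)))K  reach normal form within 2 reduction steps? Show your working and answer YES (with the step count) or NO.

  start: KK(KK)(KKK)(KI(KK)(SI(II)))K
  [1] K(KKK)(KI(KK)(SI(II)))K
  [2] KKKK

Answer: NO — after 2 steps the term is KKKK, not yet normal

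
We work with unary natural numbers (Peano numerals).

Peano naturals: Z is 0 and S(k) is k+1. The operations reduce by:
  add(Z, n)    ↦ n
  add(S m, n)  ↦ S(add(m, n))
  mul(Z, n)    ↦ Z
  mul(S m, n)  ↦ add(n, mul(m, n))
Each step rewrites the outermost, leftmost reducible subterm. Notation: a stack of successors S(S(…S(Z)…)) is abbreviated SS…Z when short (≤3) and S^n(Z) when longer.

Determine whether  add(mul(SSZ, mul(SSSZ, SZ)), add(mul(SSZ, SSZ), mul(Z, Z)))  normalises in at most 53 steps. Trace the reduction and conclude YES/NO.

  start: add(mul(SSZ, mul(SSSZ, SZ)), add(mul(SSZ, SSZ), mul(Z, Z)))
  [1] add(add(mul(SSSZ, SZ), mul(SZ, mul(SSSZ, SZ))), add(mul(SSZ, SSZ), mul(Z, Z)))
  [2] add(add(add(SZ, mul(SSZ, SZ)), mul(SZ, mul(SSSZ, SZ))), add(mul(SSZ, SSZ), mul(Z, Z)))
  [3] add(add(S(add(Z, mul(SSZ, SZ))), mul(SZ, mul(SSSZ, SZ))), add(mul(SSZ, SSZ), mul(Z, Z)))
  [4] add(S(add(add(Z, mul(SSZ, SZ)), mul(SZ, mul(SSSZ, SZ)))), add(mul(SSZ, SSZ), mul(Z, Z)))
  [5] S(add(add(add(Z, mul(SSZ, SZ)), mul(SZ, mul(SSSZ, SZ))), add(mul(SSZ, SSZ), mul(Z, Z))))
  [6] S(add(add(mul(SSZ, SZ), mul(SZ, mul(SSSZ, SZ))), add(mul(SSZ, SSZ), mul(Z, Z))))
  [7] S(add(add(add(SZ, mul(SZ, SZ)), mul(SZ, mul(SSSZ, SZ))), add(mul(SSZ, SSZ), mul(Z, Z))))
  [8] S(add(add(S(add(Z, mul(SZ, SZ))), mul(SZ, mul(SSSZ, SZ))), add(mul(SSZ, SSZ), mul(Z, Z))))
  [9] S(add(S(add(add(Z, mul(SZ, SZ)), mul(SZ, mul(SSSZ, SZ)))), add(mul(SSZ, SSZ), mul(Z, Z))))
  [10] S(S(add(add(add(Z, mul(SZ, SZ)), mul(SZ, mul(SSSZ, SZ))), add(mul(SSZ, SSZ), mul(Z, Z)))))
  [11] S(S(add(add(mul(SZ, SZ), mul(SZ, mul(SSSZ, SZ))), add(mul(SSZ, SSZ), mul(Z, Z)))))
  [12] S(S(add(add(add(SZ, mul(Z, SZ)), mul(SZ, mul(SSSZ, SZ))), add(mul(SSZ, SSZ), mul(Z, Z)))))
  [13] S(S(add(add(S(add(Z, mul(Z, SZ))), mul(SZ, mul(SSSZ, SZ))), add(mul(SSZ, SSZ), mul(Z, Z)))))
  [14] S(S(add(S(add(add(Z, mul(Z, SZ)), mul(SZ, mul(SSSZ, SZ)))), add(mul(SSZ, SSZ), mul(Z, Z)))))
  [15] S(S(S(add(add(add(Z, mul(Z, SZ)), mul(SZ, mul(SSSZ, SZ))), add(mul(SSZ, SSZ), mul(Z, Z))))))
  [16] S(S(S(add(add(mul(Z, SZ), mul(SZ, mul(SSSZ, SZ))), add(mul(SSZ, SSZ), mul(Z, Z))))))
  [17] S(S(S(add(add(Z, mul(SZ, mul(SSSZ, SZ))), add(mul(SSZ, SSZ), mul(Z, Z))))))
  [18] S(S(S(add(mul(SZ, mul(SSSZ, SZ)), add(mul(SSZ, SSZ), mul(Z, Z))))))
  [19] S(S(S(add(add(mul(SSSZ, SZ), mul(Z, mul(SSSZ, SZ))), add(mul(SSZ, SSZ), mul(Z, Z))))))
  [20] S(S(S(add(add(add(SZ, mul(SSZ, SZ)), mul(Z, mul(SSSZ, SZ))), add(mul(SSZ, SSZ), mul(Z, Z))))))
  [21] S(S(S(add(add(S(add(Z, mul(SSZ, SZ))), mul(Z, mul(SSSZ, SZ))), add(mul(SSZ, SSZ), mul(Z, Z))))))
  [22] S(S(S(add(S(add(add(Z, mul(SSZ, SZ)), mul(Z, mul(SSSZ, SZ)))), add(mul(SSZ, SSZ), mul(Z, Z))))))
  [23] S(S(S(S(add(add(add(Z, mul(SSZ, SZ)), mul(Z, mul(SSSZ, SZ))), add(mul(SSZ, SSZ), mul(Z, Z)))))))
  [24] S(S(S(S(add(add(mul(SSZ, SZ), mul(Z, mul(SSSZ, SZ))), add(mul(SSZ, SSZ), mul(Z, Z)))))))
  [25] S(S(S(S(add(add(add(SZ, mul(SZ, SZ)), mul(Z, mul(SSSZ, SZ))), add(mul(SSZ, SSZ), mul(Z, Z)))))))
  [26] S(S(S(S(add(add(S(add(Z, mul(SZ, SZ))), mul(Z, mul(SSSZ, SZ))), add(mul(SSZ, SSZ), mul(Z, Z)))))))
  [27] S(S(S(S(add(S(add(add(Z, mul(SZ, SZ)), mul(Z, mul(SSSZ, SZ)))), add(mul(SSZ, SSZ), mul(Z, Z)))))))
  [28] S(S(S(S(S(add(add(add(Z, mul(SZ, SZ)), mul(Z, mul(SSSZ, SZ))), add(mul(SSZ, SSZ), mul(Z, Z))))))))
  [29] S(S(S(S(S(add(add(mul(SZ, SZ), mul(Z, mul(SSSZ, SZ))), add(mul(SSZ, SSZ), mul(Z, Z))))))))
  [30] S(S(S(S(S(add(add(add(SZ, mul(Z, SZ)), mul(Z, mul(SSSZ, SZ))), add(mul(SSZ, SSZ), mul(Z, Z))))))))
  [31] S(S(S(S(S(add(add(S(add(Z, mul(Z, SZ))), mul(Z, mul(SSSZ, SZ))), add(mul(SSZ, SSZ), mul(Z, Z))))))))
  [32] S(S(S(S(S(add(S(add(add(Z, mul(Z, SZ)), mul(Z, mul(SSSZ, SZ)))), add(mul(SSZ, SSZ), mul(Z, Z))))))))
  [33] S(S(S(S(S(S(add(add(add(Z, mul(Z, SZ)), mul(Z, mul(SSSZ, SZ))), add(mul(SSZ, SSZ), mul(Z, Z)))))))))
  [34] S(S(S(S(S(S(add(add(mul(Z, SZ), mul(Z, mul(SSSZ, SZ))), add(mul(SSZ, SSZ), mul(Z, Z)))))))))
  [35] S(S(S(S(S(S(add(add(Z, mul(Z, mul(SSSZ, SZ))), add(mul(SSZ, SSZ), mul(Z, Z)))))))))
  [36] S(S(S(S(S(S(add(mul(Z, mul(SSSZ, SZ)), add(mul(SSZ, SSZ), mul(Z, Z)))))))))
  [37] S(S(S(S(S(S(add(Z, add(mul(SSZ, SSZ), mul(Z, Z)))))))))
  [38] S(S(S(S(S(S(add(mul(SSZ, SSZ), mul(Z, Z))))))))
  [39] S(S(S(S(S(S(add(add(SSZ, mul(SZ, SSZ)), mul(Z, Z))))))))
  [40] S(S(S(S(S(S(add(S(add(SZ, mul(SZ, SSZ))), mul(Z, Z))))))))
  [41] S(S(S(S(S(S(S(add(add(SZ, mul(SZ, SSZ)), mul(Z, Z)))))))))
  [42] S(S(S(S(S(S(S(add(S(add(Z, mul(SZ, SSZ))), mul(Z, Z)))))))))
  [43] S(S(S(S(S(S(S(S(add(add(Z, mul(SZ, SSZ)), mul(Z, Z))))))))))
  [44] S(S(S(S(S(S(S(S(add(mul(SZ, SSZ), mul(Z, Z))))))))))
  [45] S(S(S(S(S(S(S(S(add(add(SSZ, mul(Z, SSZ)), mul(Z, Z))))))))))
  [46] S(S(S(S(S(S(S(S(add(S(add(SZ, mul(Z, SSZ))), mul(Z, Z))))))))))
  [47] S(S(S(S(S(S(S(S(S(add(add(SZ, mul(Z, SSZ)), mul(Z, Z)))))))))))
  [48] S(S(S(S(S(S(S(S(S(add(S(add(Z, mul(Z, SSZ))), mul(Z, Z)))))))))))
  [49] S(S(S(S(S(S(S(S(S(S(add(add(Z, mul(Z, SSZ)), mul(Z, Z))))))))))))
  [50] S(S(S(S(S(S(S(S(S(S(add(mul(Z, SSZ), mul(Z, Z))))))))))))
  [51] S(S(S(S(S(S(S(S(S(S(add(Z, mul(Z, Z))))))))))))
  [52] S(S(S(S(S(S(S(S(S(S(mul(Z, Z)))))))))))
  [53] S^10(Z)

Answer: YES — reaches normal form S^10(Z) in 53 ≤ 53 steps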